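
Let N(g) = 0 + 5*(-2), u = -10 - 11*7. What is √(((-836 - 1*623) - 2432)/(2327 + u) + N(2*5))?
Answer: I*√920185/280 ≈ 3.4259*I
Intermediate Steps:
u = -87 (u = -10 - 77 = -87)
N(g) = -10 (N(g) = 0 - 10 = -10)
√(((-836 - 1*623) - 2432)/(2327 + u) + N(2*5)) = √(((-836 - 1*623) - 2432)/(2327 - 87) - 10) = √(((-836 - 623) - 2432)/2240 - 10) = √((-1459 - 2432)*(1/2240) - 10) = √(-3891*1/2240 - 10) = √(-3891/2240 - 10) = √(-26291/2240) = I*√920185/280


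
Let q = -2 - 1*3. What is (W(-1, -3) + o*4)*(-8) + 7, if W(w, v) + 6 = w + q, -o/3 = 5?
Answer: 583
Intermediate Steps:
o = -15 (o = -3*5 = -15)
q = -5 (q = -2 - 3 = -5)
W(w, v) = -11 + w (W(w, v) = -6 + (w - 5) = -6 + (-5 + w) = -11 + w)
(W(-1, -3) + o*4)*(-8) + 7 = ((-11 - 1) - 15*4)*(-8) + 7 = (-12 - 60)*(-8) + 7 = -72*(-8) + 7 = 576 + 7 = 583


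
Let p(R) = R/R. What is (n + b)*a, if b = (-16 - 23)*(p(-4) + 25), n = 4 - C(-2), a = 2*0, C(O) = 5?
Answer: 0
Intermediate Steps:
p(R) = 1
a = 0
n = -1 (n = 4 - 1*5 = 4 - 5 = -1)
b = -1014 (b = (-16 - 23)*(1 + 25) = -39*26 = -1014)
(n + b)*a = (-1 - 1014)*0 = -1015*0 = 0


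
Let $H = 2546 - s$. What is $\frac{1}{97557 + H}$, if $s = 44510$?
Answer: $\frac{1}{55593} \approx 1.7988 \cdot 10^{-5}$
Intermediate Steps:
$H = -41964$ ($H = 2546 - 44510 = -41964$)
$\frac{1}{97557 + H} = \frac{1}{97557 - 41964} = \frac{1}{55593}$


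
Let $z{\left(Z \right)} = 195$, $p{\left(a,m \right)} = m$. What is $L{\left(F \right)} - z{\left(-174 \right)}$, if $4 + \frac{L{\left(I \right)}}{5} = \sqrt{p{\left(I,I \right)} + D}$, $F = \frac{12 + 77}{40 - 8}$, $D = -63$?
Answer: $-215 + \frac{5 i \sqrt{3854}}{8} \approx -215.0 + 38.8 i$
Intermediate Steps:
$F = \frac{89}{32} \approx 2.7813$
$L{\left(I \right)} = -20 + 5 \sqrt{-63 + I}$ ($L{\left(I \right)} = -20 + 5 \sqrt{I - 63} = -20 + 5 \sqrt{-63 + I}$)
$L{\left(F \right)} - z{\left(-174 \right)} = \left(-20 + 5 \sqrt{-63 + \frac{89}{32}}\right) - 195 = \left(-20 + 5 \sqrt{- \frac{1927}{32}}\right) - 195 = \left(-20 + 5 \frac{i \sqrt{3854}}{8}\right) - 195 = \left(-20 + \frac{5 i \sqrt{3854}}{8}\right) - 195 = -215 + \frac{5 i \sqrt{3854}}{8}$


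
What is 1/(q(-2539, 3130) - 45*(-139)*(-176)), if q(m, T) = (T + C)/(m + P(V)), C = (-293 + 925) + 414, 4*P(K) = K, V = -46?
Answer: -5101/5615597232 ≈ -9.0836e-7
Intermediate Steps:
P(K) = K/4
C = 1046 (C = 632 + 414 = 1046)
q(m, T) = (1046 + T)/(-23/2 + m) (q(m, T) = (T + 1046)/(m + (1/4)*(-46)) = (1046 + T)/(m - 23/2) = (1046 + T)/(-23/2 + m))
1/(q(-2539, 3130) - 45*(-139)*(-176)) = 1/(2*(1046 + 3130)/(-23 + 2*(-2539)) - 45*(-139)*(-176)) = 1/(2*4176/(-23 - 5078) + 6255*(-176)) = 1/(2*4176/(-5101) - 1100880) = 1/(2*(-1/5101)*4176 - 1100880) = 1/(-8352/5101 - 1100880) = 1/(-5615597232/5101) = -5101/5615597232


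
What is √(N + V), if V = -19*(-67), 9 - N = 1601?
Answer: I*√319 ≈ 17.861*I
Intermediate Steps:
N = -1592 (N = 9 - 1*1601 = 9 - 1601 = -1592)
V = 1273
√(N + V) = √(-1592 + 1273) = √(-319) = I*√319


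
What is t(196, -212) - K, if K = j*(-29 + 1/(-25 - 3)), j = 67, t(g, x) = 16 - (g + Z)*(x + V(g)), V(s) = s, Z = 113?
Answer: 193351/28 ≈ 6905.4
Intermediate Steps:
t(g, x) = 16 - (113 + g)*(g + x) (t(g, x) = 16 - (g + 113)*(x + g) = 16 - (113 + g)*(g + x))
K = -54471/28 (K = 67*(-29 + 1/(-25 - 3)) = 67*(-29 + 1/(-28)) = 67*(-29 - 1/28) = 67*(-813/28) = -54471/28 ≈ -1945.4)
t(196, -212) - K = (16 - 1*196² - 113*196 - 113*(-212) - 1*196*(-212)) - 1*(-54471/28) = (16 - 1*38416 - 22148 + 23956 + 41552) + 54471/28 = (16 - 38416 - 22148 + 23956 + 41552) + 54471/28 = 4960 + 54471/28 = 193351/28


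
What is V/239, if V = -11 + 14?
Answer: 3/239 ≈ 0.012552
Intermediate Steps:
V = 3
V/239 = 3/239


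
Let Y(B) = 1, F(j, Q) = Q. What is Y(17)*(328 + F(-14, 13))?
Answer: 341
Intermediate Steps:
Y(17)*(328 + F(-14, 13)) = 1*(328 + 13) = 1*341 = 341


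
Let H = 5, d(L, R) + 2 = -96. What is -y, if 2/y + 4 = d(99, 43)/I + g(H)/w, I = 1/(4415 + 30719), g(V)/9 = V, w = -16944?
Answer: 11296/19446832143 ≈ 5.8087e-7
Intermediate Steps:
d(L, R) = -98 (d(L, R) = -2 - 96 = -98)
g(V) = 9*V
I = 1/35134 ≈ 2.8462e-5
y = -11296/19446832143 (y = 2/(-4 + (-98/1/35134 + (9*5)/(-16944))) = 2/(-4 + (-98*35134 + 45*(-1/16944))) = 2/(-4 + (-3443132 - 15/5648)) = 2/(-4 - 19446809551/5648) = 2/(-19446832143/5648) = 2*(-5648/19446832143) = -11296/19446832143 ≈ -5.8087e-7)
-y = -1*(-11296/19446832143) = 11296/19446832143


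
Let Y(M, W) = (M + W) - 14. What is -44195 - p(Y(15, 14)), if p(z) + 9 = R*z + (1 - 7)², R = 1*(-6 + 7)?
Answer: -44237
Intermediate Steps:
R = 1 (R = 1*1 = 1)
Y(M, W) = -14 + M + W
p(z) = 27 + z (p(z) = -9 + (1*z + (1 - 7)²) = -9 + (z + (-6)²) = -9 + (z + 36) = -9 + (36 + z) = 27 + z)
-44195 - p(Y(15, 14)) = -44195 - (27 + (-14 + 15 + 14)) = -44195 - (27 + 15) = -44195 - 1*42 = -44195 - 42 = -44237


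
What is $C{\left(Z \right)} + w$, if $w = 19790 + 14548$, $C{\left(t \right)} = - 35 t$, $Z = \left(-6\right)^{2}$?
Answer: $33078$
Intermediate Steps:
$Z = 36$
$w = 34338$
$C{\left(Z \right)} + w = \left(-35\right) 36 + 34338 = -1260 + 34338 = 33078$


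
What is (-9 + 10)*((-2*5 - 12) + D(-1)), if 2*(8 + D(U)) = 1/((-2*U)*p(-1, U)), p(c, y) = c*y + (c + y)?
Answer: -121/4 ≈ -30.250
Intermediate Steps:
p(c, y) = c + y + c*y
D(U) = -8 + 1/(4*U) (D(U) = -8 + 1/(2*(((-2*U)*(-1 + U - U)))) = -8 + 1/(2*((-2*U*(-1)))) = -8 + 1/(2*((2*U))) = -8 + (1/(2*U))/2 = -8 + 1/(4*U))
(-9 + 10)*((-2*5 - 12) + D(-1)) = (-9 + 10)*((-2*5 - 12) + (-8 + (1/4)/(-1))) = 1*((-10 - 12) + (-8 + (1/4)*(-1))) = 1*(-22 + (-8 - 1/4)) = 1*(-22 - 33/4) = 1*(-121/4) = -121/4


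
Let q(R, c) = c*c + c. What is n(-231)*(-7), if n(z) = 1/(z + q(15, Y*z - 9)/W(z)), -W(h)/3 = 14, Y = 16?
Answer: 49/2288837 ≈ 2.1408e-5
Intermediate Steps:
W(h) = -42 (W(h) = -3*14 = -42)
q(R, c) = c + c**2 (q(R, c) = c**2 + c = c + c**2)
n(z) = 1/(z - (-9 + 16*z)*(-8 + 16*z)/42) (n(z) = 1/(z + ((16*z - 9)*(1 + (16*z - 9)))/(-42)) = 1/(z + ((-9 + 16*z)*(1 + (-9 + 16*z)))*(-1/42)) = 1/(z + ((-9 + 16*z)*(-8 + 16*z))*(-1/42)) = 1/(z - (-9 + 16*z)*(-8 + 16*z)/42))
n(-231)*(-7) = -21/(36 - 157*(-231) + 128*(-231)**2)*(-7) = -21/(36 + 36267 + 128*53361)*(-7) = -21/(36 + 36267 + 6830208)*(-7) = -21/6866511*(-7) = -21*1/6866511*(-7) = -7/2288837*(-7) = 49/2288837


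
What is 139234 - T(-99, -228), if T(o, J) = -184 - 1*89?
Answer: 139507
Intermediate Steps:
T(o, J) = -273 (T(o, J) = -184 - 89 = -273)
139234 - T(-99, -228) = 139234 - 1*(-273) = 139234 + 273 = 139507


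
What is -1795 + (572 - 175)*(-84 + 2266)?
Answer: 864459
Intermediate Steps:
-1795 + (572 - 175)*(-84 + 2266) = -1795 + 397*2182 = -1795 + 866254 = 864459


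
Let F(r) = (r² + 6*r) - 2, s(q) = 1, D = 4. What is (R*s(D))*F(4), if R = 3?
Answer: 114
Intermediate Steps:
F(r) = -2 + r² + 6*r
(R*s(D))*F(4) = (3*1)*(-2 + 4² + 6*4) = 3*(-2 + 16 + 24) = 3*38 = 114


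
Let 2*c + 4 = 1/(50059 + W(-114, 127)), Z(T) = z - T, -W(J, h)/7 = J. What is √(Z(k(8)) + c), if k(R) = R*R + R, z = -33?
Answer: I*√1106993842458/101714 ≈ 10.344*I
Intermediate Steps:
W(J, h) = -7*J
k(R) = R + R² (k(R) = R² + R = R + R²)
Z(T) = -33 - T
c = -203427/101714 (c = -2 + 1/(2*(50059 - 7*(-114))) = -2 + 1/(2*(50059 + 798)) = -2 + (½)/50857 = -2 + (½)*(1/50857) = -2 + 1/101714 = -203427/101714 ≈ -2.0000)
√(Z(k(8)) + c) = √((-33 - 8*(1 + 8)) - 203427/101714) = √((-33 - 8*9) - 203427/101714) = √((-33 - 1*72) - 203427/101714) = √((-33 - 72) - 203427/101714) = √(-105 - 203427/101714) = √(-10883397/101714) = I*√1106993842458/101714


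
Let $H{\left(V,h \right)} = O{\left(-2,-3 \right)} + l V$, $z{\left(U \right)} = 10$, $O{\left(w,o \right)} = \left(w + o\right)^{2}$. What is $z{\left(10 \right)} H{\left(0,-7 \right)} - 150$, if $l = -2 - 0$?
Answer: $100$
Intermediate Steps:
$l = -2$ ($l = -2 + 0 = -2$)
$O{\left(w,o \right)} = \left(o + w\right)^{2}$
$H{\left(V,h \right)} = 25 - 2 V$ ($H{\left(V,h \right)} = \left(-3 - 2\right)^{2} - 2 V = \left(-5\right)^{2} - 2 V = 25 - 2 V$)
$z{\left(10 \right)} H{\left(0,-7 \right)} - 150 = 10 \left(25 - 0\right) - 150 = 10 \left(25 + 0\right) - 150 = 10 \cdot 25 - 150 = 250 - 150 = 100$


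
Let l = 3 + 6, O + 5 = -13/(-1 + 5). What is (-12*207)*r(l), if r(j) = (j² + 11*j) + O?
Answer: -426627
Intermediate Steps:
O = -33/4 (O = -5 - 13/(-1 + 5) = -5 - 13/4 = -33/4 ≈ -8.2500)
l = 9
r(j) = -33/4 + j² + 11*j (r(j) = (j² + 11*j) - 33/4 = -33/4 + j² + 11*j)
(-12*207)*r(l) = (-12*207)*(-33/4 + 9² + 11*9) = -2484*(-33/4 + 81 + 99) = -2484*687/4 = -426627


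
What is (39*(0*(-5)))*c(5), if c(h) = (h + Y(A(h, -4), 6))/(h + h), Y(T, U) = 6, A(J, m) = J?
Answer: 0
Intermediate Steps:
c(h) = (6 + h)/(2*h) (c(h) = (h + 6)/(h + h) = (6 + h)/((2*h)) = (6 + h)*(1/(2*h)) = (6 + h)/(2*h))
(39*(0*(-5)))*c(5) = (39*(0*(-5)))*((½)*(6 + 5)/5) = (39*0)*((½)*(⅕)*11) = 0*(11/10) = 0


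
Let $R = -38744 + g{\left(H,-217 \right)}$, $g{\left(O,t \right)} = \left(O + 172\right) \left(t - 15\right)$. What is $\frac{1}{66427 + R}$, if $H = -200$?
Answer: $\frac{1}{34179} \approx 2.9258 \cdot 10^{-5}$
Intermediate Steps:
$g{\left(O,t \right)} = \left(-15 + t\right) \left(172 + O\right)$ ($g{\left(O,t \right)} = \left(172 + O\right) \left(-15 + t\right) = \left(-15 + t\right) \left(172 + O\right)$)
$R = -32248$ ($R = -38744 - -6496 = -38744 + \left(-2580 + 3000 - 37324 + 43400\right) = -38744 + 6496 = -32248$)
$\frac{1}{66427 + R} = \frac{1}{66427 - 32248} = \frac{1}{34179}$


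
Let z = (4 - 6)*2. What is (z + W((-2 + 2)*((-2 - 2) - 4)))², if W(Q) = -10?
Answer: 196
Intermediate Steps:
z = -4 (z = -2*2 = -4)
(z + W((-2 + 2)*((-2 - 2) - 4)))² = (-4 - 10)² = (-14)² = 196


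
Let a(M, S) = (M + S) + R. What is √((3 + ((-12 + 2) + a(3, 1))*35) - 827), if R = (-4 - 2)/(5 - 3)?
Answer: I*√1139 ≈ 33.749*I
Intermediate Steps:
R = -3 (R = -6/2 = -6*½ = -3)
a(M, S) = -3 + M + S (a(M, S) = (M + S) - 3 = -3 + M + S)
√((3 + ((-12 + 2) + a(3, 1))*35) - 827) = √((3 + ((-12 + 2) + (-3 + 3 + 1))*35) - 827) = √((3 + (-10 + 1)*35) - 827) = √((3 - 9*35) - 827) = √((3 - 315) - 827) = √(-312 - 827) = √(-1139) = I*√1139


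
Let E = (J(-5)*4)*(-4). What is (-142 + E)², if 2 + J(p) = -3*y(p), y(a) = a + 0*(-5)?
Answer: 122500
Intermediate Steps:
y(a) = a (y(a) = a + 0 = a)
J(p) = -2 - 3*p
E = -208 (E = ((-2 - 3*(-5))*4)*(-4) = ((-2 + 15)*4)*(-4) = (13*4)*(-4) = 52*(-4) = -208)
(-142 + E)² = (-142 - 208)² = (-350)² = 122500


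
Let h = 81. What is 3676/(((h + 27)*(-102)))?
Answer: -919/2754 ≈ -0.33370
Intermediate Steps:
3676/(((h + 27)*(-102))) = 3676/(((81 + 27)*(-102))) = 3676/((108*(-102))) = 3676/(-11016) = 3676*(-1/11016) = -919/2754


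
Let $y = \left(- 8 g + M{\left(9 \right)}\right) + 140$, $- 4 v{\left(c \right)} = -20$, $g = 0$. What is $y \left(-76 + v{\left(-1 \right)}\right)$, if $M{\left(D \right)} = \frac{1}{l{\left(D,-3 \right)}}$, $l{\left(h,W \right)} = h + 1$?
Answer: $- \frac{99471}{10} \approx -9947.1$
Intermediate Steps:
$l{\left(h,W \right)} = 1 + h$
$v{\left(c \right)} = 5$ ($v{\left(c \right)} = \left(- \frac{1}{4}\right) \left(-20\right) = 5$)
$M{\left(D \right)} = \frac{1}{1 + D}$
$y = \frac{1401}{10}$ ($y = \left(\left(-8\right) 0 + \frac{1}{1 + 9}\right) + 140 = \left(0 + \frac{1}{10}\right) + 140 = \frac{1}{10} + 140 = \frac{1401}{10} \approx 140.1$)
$y \left(-76 + v{\left(-1 \right)}\right) = \frac{1401 \left(-76 + 5\right)}{10} = \frac{1401}{10} \left(-71\right) = - \frac{99471}{10}$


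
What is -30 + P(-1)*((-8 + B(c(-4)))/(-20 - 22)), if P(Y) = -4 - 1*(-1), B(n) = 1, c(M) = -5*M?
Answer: -61/2 ≈ -30.500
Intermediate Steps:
P(Y) = -3 (P(Y) = -4 + 1 = -3)
-30 + P(-1)*((-8 + B(c(-4)))/(-20 - 22)) = -30 - 3*(-8 + 1)/(-20 - 22) = -30 - (-21)/(-42) = -30 - (-21)*(-1)/42 = -30 - 3*⅙ = -30 - ½ = -61/2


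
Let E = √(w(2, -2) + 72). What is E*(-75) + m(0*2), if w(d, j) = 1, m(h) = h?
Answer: -75*√73 ≈ -640.80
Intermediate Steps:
E = √73 (E = √(1 + 72) = √73 ≈ 8.5440)
E*(-75) + m(0*2) = √73*(-75) + 0*2 = -75*√73 + 0 = -75*√73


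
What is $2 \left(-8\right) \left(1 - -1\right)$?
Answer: $-32$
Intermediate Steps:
$2 \left(-8\right) \left(1 - -1\right) = - 16 \left(1 + 1\right) = \left(-16\right) 2 = -32$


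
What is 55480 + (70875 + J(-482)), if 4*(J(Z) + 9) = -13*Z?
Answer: 255825/2 ≈ 1.2791e+5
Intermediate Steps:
J(Z) = -9 - 13*Z/4 (J(Z) = -9 + (-13*Z)/4 = -9 - 13*Z/4)
55480 + (70875 + J(-482)) = 55480 + (70875 + (-9 - 13/4*(-482))) = 55480 + (70875 + (-9 + 3133/2)) = 55480 + (70875 + 3115/2) = 55480 + 144865/2 = 255825/2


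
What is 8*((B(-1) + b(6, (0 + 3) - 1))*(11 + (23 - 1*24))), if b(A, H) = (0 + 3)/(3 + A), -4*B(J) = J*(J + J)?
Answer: -40/3 ≈ -13.333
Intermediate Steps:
B(J) = -J²/2 (B(J) = -J*(J + J)/4 = -J*2*J/4 = -J²/2)
b(A, H) = 3/(3 + A)
8*((B(-1) + b(6, (0 + 3) - 1))*(11 + (23 - 1*24))) = 8*((-½*(-1)² + 3/(3 + 6))*(11 + (23 - 1*24))) = 8*((-½*1 + 3/9)*(11 + (23 - 24))) = 8*((-½ + 3*(⅑))*(11 - 1)) = 8*((-½ + ⅓)*10) = 8*(-⅙*10) = 8*(-5/3) = -40/3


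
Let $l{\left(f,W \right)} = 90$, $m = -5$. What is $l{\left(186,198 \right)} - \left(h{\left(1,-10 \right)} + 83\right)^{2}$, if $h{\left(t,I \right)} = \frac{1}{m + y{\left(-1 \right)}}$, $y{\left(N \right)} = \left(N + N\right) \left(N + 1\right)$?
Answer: $- \frac{169146}{25} \approx -6765.8$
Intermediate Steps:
$y{\left(N \right)} = 2 N \left(1 + N\right)$
$h{\left(t,I \right)} = - \frac{1}{5}$ ($h{\left(t,I \right)} = \frac{1}{-5 + 2 \left(-1\right) \left(1 - 1\right)} = \frac{1}{-5 + 2 \left(-1\right) 0} = \frac{1}{-5 + 0} = \frac{1}{-5} = - \frac{1}{5}$)
$l{\left(186,198 \right)} - \left(h{\left(1,-10 \right)} + 83\right)^{2} = 90 - \left(- \frac{1}{5} + 83\right)^{2} = 90 - \left(\frac{414}{5}\right)^{2} = 90 - \frac{171396}{25} = - \frac{169146}{25}$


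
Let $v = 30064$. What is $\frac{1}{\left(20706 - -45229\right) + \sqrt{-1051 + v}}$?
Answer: $\frac{65935}{4347395212} - \frac{\sqrt{29013}}{4347395212} \approx 1.5127 \cdot 10^{-5}$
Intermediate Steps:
$\frac{1}{\left(20706 - -45229\right) + \sqrt{-1051 + v}} = \frac{1}{\left(20706 - -45229\right) + \sqrt{-1051 + 30064}} = \frac{1}{\left(20706 + 45229\right) + \sqrt{29013}} = \frac{1}{65935 + \sqrt{29013}}$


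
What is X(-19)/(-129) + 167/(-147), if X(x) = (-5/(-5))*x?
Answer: -6250/6321 ≈ -0.98877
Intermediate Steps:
X(x) = x (X(x) = (-⅕*(-5))*x = 1*x = x)
X(-19)/(-129) + 167/(-147) = -19/(-129) + 167/(-147) = -19*(-1/129) + 167*(-1/147) = 19/129 - 167/147 = -6250/6321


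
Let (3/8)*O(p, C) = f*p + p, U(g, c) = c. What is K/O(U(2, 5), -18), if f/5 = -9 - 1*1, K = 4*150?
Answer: -45/49 ≈ -0.91837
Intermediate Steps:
K = 600
f = -50 (f = 5*(-9 - 1*1) = 5*(-9 - 1) = 5*(-10) = -50)
O(p, C) = -392*p/3 (O(p, C) = 8*(-50*p + p)/3 = 8*(-49*p)/3 = -392*p/3)
K/O(U(2, 5), -18) = 600/((-392/3*5)) = 600/(-1960/3) = 600*(-3/1960) = -45/49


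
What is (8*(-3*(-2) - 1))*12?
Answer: 480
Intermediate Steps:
(8*(-3*(-2) - 1))*12 = (8*(6 - 1))*12 = (8*5)*12 = 40*12 = 480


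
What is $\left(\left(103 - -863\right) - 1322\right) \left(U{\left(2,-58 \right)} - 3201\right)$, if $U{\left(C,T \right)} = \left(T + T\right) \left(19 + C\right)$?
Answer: $2006772$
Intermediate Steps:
$U{\left(C,T \right)} = 2 T \left(19 + C\right)$
$\left(\left(103 - -863\right) - 1322\right) \left(U{\left(2,-58 \right)} - 3201\right) = \left(\left(103 - -863\right) - 1322\right) \left(2 \left(-58\right) \left(19 + 2\right) - 3201\right) = \left(\left(103 + 863\right) - 1322\right) \left(2 \left(-58\right) 21 - 3201\right) = \left(966 - 1322\right) \left(-2436 - 3201\right) = \left(-356\right) \left(-5637\right) = 2006772$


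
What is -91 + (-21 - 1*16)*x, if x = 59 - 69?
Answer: 279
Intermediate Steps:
x = -10
-91 + (-21 - 1*16)*x = -91 + (-21 - 1*16)*(-10) = -91 + (-21 - 16)*(-10) = -91 - 37*(-10) = -91 + 370 = 279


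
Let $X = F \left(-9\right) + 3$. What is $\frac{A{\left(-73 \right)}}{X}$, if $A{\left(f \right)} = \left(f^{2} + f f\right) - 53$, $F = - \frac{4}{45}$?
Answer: $\frac{53025}{19} \approx 2790.8$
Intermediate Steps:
$F = - \frac{4}{45}$ ($F = \left(-4\right) \frac{1}{45} = - \frac{4}{45} \approx -0.088889$)
$A{\left(f \right)} = -53 + 2 f^{2}$ ($A{\left(f \right)} = \left(f^{2} + f^{2}\right) - 53 = 2 f^{2} - 53 = -53 + 2 f^{2}$)
$X = \frac{19}{5}$ ($X = \left(- \frac{4}{45}\right) \left(-9\right) + 3 = \frac{4}{5} + 3 = \frac{19}{5} \approx 3.8$)
$\frac{A{\left(-73 \right)}}{X} = \frac{-53 + 2 \left(-73\right)^{2}}{\frac{19}{5}} = \left(-53 + 2 \cdot 5329\right) \frac{5}{19} = \left(-53 + 10658\right) \frac{5}{19} = 10605 \cdot \frac{5}{19} = \frac{53025}{19}$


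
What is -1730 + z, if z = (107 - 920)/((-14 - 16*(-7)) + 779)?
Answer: -1518023/877 ≈ -1730.9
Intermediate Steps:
z = -813/877 (z = -813/((-14 + 112) + 779) = -813/(98 + 779) = -813/877 ≈ -0.92702)
-1730 + z = -1730 - 813/877 = -1518023/877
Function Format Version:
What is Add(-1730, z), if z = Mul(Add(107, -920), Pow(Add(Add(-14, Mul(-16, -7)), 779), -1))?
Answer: Rational(-1518023, 877) ≈ -1730.9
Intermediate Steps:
z = Rational(-813, 877) (z = Mul(-813, Pow(Add(Add(-14, 112), 779), -1)) = Mul(-813, Pow(Add(98, 779), -1)) = Mul(-813, Pow(877, -1)) = Mul(-813, Rational(1, 877)) = Rational(-813, 877) ≈ -0.92702)
Add(-1730, z) = Add(-1730, Rational(-813, 877)) = Rational(-1518023, 877)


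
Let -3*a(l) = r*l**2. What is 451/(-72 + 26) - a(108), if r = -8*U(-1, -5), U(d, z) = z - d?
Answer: 5722685/46 ≈ 1.2441e+5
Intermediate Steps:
r = 32 (r = -8*(-5 - 1*(-1)) = -8*(-5 + 1) = -8*(-4) = 32)
a(l) = -32*l**2/3
451/(-72 + 26) - a(108) = 451/(-72 + 26) - (-32)*108**2/3 = 451/(-46) - (-32)*11664/3 = -1/46*451 - 1*(-124416) = -451/46 + 124416 = 5722685/46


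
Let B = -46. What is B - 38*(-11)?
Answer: 372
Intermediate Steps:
B - 38*(-11) = -46 - 38*(-11) = -46 + 418 = 372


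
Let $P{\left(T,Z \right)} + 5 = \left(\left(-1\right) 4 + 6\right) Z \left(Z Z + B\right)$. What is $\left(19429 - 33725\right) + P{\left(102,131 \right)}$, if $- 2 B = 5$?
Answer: $4481226$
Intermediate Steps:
$B = - \frac{5}{2}$ ($B = \left(- \frac{1}{2}\right) 5 = - \frac{5}{2} \approx -2.5$)
$P{\left(T,Z \right)} = -5 + 2 Z \left(- \frac{5}{2} + Z^{2}\right)$ ($P{\left(T,Z \right)} = -5 + \left(\left(-1\right) 4 + 6\right) Z \left(Z Z - \frac{5}{2}\right) = -5 + \left(-4 + 6\right) Z \left(Z^{2} - \frac{5}{2}\right) = -5 + 2 Z \left(- \frac{5}{2} + Z^{2}\right)$)
$\left(19429 - 33725\right) + P{\left(102,131 \right)} = \left(19429 - 33725\right) - \left(660 - 4496182\right) = -14296 - -4495522 = -14296 + 4495522 = 4481226$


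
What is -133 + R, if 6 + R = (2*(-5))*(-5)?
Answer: -89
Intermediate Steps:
R = 44 (R = -6 + (2*(-5))*(-5) = -6 - 10*(-5) = -6 + 50 = 44)
-133 + R = -133 + 44 = -89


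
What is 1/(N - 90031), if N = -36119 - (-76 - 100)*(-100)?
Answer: -1/143750 ≈ -6.9565e-6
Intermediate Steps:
N = -53719 (N = -36119 - (-176)*(-100) = -36119 - 1*17600 = -36119 - 17600 = -53719)
1/(N - 90031) = 1/(-53719 - 90031) = 1/(-143750) = -1/143750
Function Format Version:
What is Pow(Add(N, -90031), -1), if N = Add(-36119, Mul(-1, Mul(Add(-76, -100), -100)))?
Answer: Rational(-1, 143750) ≈ -6.9565e-6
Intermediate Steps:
N = -53719 (N = Add(-36119, Mul(-1, Mul(-176, -100))) = Add(-36119, Mul(-1, 17600)) = Add(-36119, -17600) = -53719)
Pow(Add(N, -90031), -1) = Pow(Add(-53719, -90031), -1) = Pow(-143750, -1) = Rational(-1, 143750)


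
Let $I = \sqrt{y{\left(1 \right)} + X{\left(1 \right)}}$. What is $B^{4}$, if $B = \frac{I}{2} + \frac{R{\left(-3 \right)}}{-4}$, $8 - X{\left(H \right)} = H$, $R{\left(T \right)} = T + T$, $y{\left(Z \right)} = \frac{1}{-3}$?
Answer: $\frac{4369}{144} + \frac{47 \sqrt{15}}{6} \approx 60.679$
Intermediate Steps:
$y{\left(Z \right)} = - \frac{1}{3}$
$R{\left(T \right)} = 2 T$
$X{\left(H \right)} = 8 - H$
$I = \frac{2 \sqrt{15}}{3}$ ($I = \sqrt{- \frac{1}{3} + \left(8 - 1\right)} = \sqrt{- \frac{1}{3} + 7} = \sqrt{\frac{20}{3}} = \frac{2 \sqrt{15}}{3} \approx 2.582$)
$B = \frac{3}{2} + \frac{\sqrt{15}}{3}$ ($B = \frac{\frac{2}{3} \sqrt{15}}{2} + \frac{2 \left(-3\right)}{-4} = \frac{2 \sqrt{15}}{3} \cdot \frac{1}{2} - - \frac{3}{2} = \frac{\sqrt{15}}{3} + \frac{3}{2} = \frac{3}{2} + \frac{\sqrt{15}}{3} \approx 2.791$)
$B^{4} = \left(\frac{3}{2} + \frac{\sqrt{15}}{3}\right)^{4}$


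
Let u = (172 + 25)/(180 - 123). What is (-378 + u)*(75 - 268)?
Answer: 4120357/57 ≈ 72287.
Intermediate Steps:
u = 197/57 ≈ 3.4561
(-378 + u)*(75 - 268) = (-378 + 197/57)*(75 - 268) = -21349/57*(-193) = 4120357/57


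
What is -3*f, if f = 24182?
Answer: -72546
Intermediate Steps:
-3*f = -3*24182 = -72546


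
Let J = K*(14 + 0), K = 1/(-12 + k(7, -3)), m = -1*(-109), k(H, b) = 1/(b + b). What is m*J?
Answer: -9156/73 ≈ -125.42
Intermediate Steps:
k(H, b) = 1/(2*b)
m = 109
K = -6/73 (K = 1/(-12 + (½)/(-3)) = 1/(-12 + (½)*(-⅓)) = 1/(-12 - ⅙) = 1/(-73/6) = -6/73 ≈ -0.082192)
J = -84/73 (J = -6*(14 + 0)/73 = -6/73*14 = -84/73 ≈ -1.1507)
m*J = 109*(-84/73) = -9156/73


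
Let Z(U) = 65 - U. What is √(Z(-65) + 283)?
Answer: √413 ≈ 20.322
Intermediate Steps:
√(Z(-65) + 283) = √((65 - 1*(-65)) + 283) = √((65 + 65) + 283) = √(130 + 283) = √413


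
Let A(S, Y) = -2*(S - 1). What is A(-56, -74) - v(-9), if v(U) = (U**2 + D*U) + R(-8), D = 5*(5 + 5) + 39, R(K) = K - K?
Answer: 834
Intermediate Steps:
A(S, Y) = 2 - 2*S (A(S, Y) = -2*(-1 + S) = 2 - 2*S)
R(K) = 0
D = 89 (D = 5*10 + 39 = 50 + 39 = 89)
v(U) = U**2 + 89*U (v(U) = (U**2 + 89*U) + 0 = U**2 + 89*U)
A(-56, -74) - v(-9) = (2 - 2*(-56)) - (-9)*(89 - 9) = (2 + 112) - (-9)*80 = 114 - 1*(-720) = 114 + 720 = 834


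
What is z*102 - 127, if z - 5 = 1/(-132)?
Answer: 8409/22 ≈ 382.23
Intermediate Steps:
z = 659/132 (z = 5 + 1/(-132) = 5 - 1/132 = 659/132 ≈ 4.9924)
z*102 - 127 = (659/132)*102 - 127 = 11203/22 - 127 = 8409/22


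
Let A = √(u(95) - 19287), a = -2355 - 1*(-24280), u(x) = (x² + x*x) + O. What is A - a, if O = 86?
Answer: -21925 + I*√1151 ≈ -21925.0 + 33.926*I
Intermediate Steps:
u(x) = 86 + 2*x² (u(x) = (x² + x*x) + 86 = (x² + x²) + 86 = 2*x² + 86 = 86 + 2*x²)
a = 21925 (a = -2355 + 24280 = 21925)
A = I*√1151 (A = √((86 + 2*95²) - 19287) = √((86 + 2*9025) - 19287) = √((86 + 18050) - 19287) = √(18136 - 19287) = √(-1151) = I*√1151 ≈ 33.926*I)
A - a = I*√1151 - 1*21925 = I*√1151 - 21925 = -21925 + I*√1151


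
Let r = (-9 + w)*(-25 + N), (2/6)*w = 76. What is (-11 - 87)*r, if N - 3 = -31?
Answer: 1137486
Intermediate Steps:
N = -28 (N = 3 - 31 = -28)
w = 228 (w = 3*76 = 228)
r = -11607 (r = (-9 + 228)*(-25 - 28) = 219*(-53) = -11607)
(-11 - 87)*r = (-11 - 87)*(-11607) = -98*(-11607) = 1137486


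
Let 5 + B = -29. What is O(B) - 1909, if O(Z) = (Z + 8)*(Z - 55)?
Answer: 405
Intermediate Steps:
B = -34 (B = -5 - 29 = -34)
O(Z) = (-55 + Z)*(8 + Z) (O(Z) = (8 + Z)*(-55 + Z) = (-55 + Z)*(8 + Z))
O(B) - 1909 = (-440 + (-34)² - 47*(-34)) - 1909 = (-440 + 1156 + 1598) - 1909 = 2314 - 1909 = 405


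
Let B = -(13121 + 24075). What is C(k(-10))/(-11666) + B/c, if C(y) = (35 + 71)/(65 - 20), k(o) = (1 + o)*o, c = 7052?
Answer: -2440941454/462761055 ≈ -5.2747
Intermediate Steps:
k(o) = o*(1 + o)
C(y) = 106/45
B = -37196 (B = -1*37196 = -37196)
C(k(-10))/(-11666) + B/c = (106/45)/(-11666) - 37196/7052 = (106/45)*(-1/11666) - 37196*1/7052 = -53/262485 - 9299/1763 = -2440941454/462761055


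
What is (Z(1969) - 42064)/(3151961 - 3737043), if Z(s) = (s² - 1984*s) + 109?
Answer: 35745/292541 ≈ 0.12219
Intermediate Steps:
Z(s) = 109 + s² - 1984*s
(Z(1969) - 42064)/(3151961 - 3737043) = ((109 + 1969² - 1984*1969) - 42064)/(3151961 - 3737043) = ((109 + 3876961 - 3906496) - 42064)/(-585082) = (-29426 - 42064)*(-1/585082) = -71490*(-1/585082) = 35745/292541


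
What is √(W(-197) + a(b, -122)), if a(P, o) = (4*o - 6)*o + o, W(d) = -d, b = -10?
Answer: √60343 ≈ 245.65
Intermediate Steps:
a(P, o) = o + o*(-6 + 4*o) (a(P, o) = (-6 + 4*o)*o + o = o*(-6 + 4*o) + o = o + o*(-6 + 4*o))
√(W(-197) + a(b, -122)) = √(-1*(-197) - 122*(-5 + 4*(-122))) = √(197 - 122*(-5 - 488)) = √(197 - 122*(-493)) = √(197 + 60146) = √60343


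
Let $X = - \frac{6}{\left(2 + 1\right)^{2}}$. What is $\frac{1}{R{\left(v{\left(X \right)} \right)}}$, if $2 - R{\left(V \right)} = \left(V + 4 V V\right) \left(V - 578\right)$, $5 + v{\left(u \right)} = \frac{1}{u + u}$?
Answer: $\frac{8}{590771} \approx 1.3542 \cdot 10^{-5}$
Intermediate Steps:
$X = - \frac{2}{3}$ ($X = - \frac{6}{3^{2}} = - \frac{6}{9} = \left(-6\right) \frac{1}{9} = - \frac{2}{3} \approx -0.66667$)
$v{\left(u \right)} = -5 + \frac{1}{2 u}$ ($v{\left(u \right)} = -5 + \frac{1}{u + u} = -5 + \frac{1}{2 u}$)
$R{\left(V \right)} = 2 - \left(-578 + V\right) \left(V + 4 V^{2}\right)$ ($R{\left(V \right)} = 2 - \left(V + 4 V V\right) \left(V - 578\right) = 2 - \left(V + 4 V^{2}\right) \left(-578 + V\right) = 2 - \left(-578 + V\right) \left(V + 4 V^{2}\right)$)
$\frac{1}{R{\left(v{\left(X \right)} \right)}} = \frac{1}{2 - 4 \left(-5 + \frac{1}{2 \left(- \frac{2}{3}\right)}\right)^{3} + 578 \left(-5 + \frac{1}{2 \left(- \frac{2}{3}\right)}\right) + 2311 \left(-5 + \frac{1}{2 \left(- \frac{2}{3}\right)}\right)^{2}} = \frac{1}{2 - 4 \left(-5 + \frac{1}{2} \left(- \frac{3}{2}\right)\right)^{3} + 578 \left(-5 + \frac{1}{2} \left(- \frac{3}{2}\right)\right) + 2311 \left(-5 + \frac{1}{2} \left(- \frac{3}{2}\right)\right)^{2}} = \frac{1}{2 - 4 \left(-5 - \frac{3}{4}\right)^{3} + 578 \left(-5 - \frac{3}{4}\right) + 2311 \left(-5 - \frac{3}{4}\right)^{2}} = \frac{1}{2 - 4 \left(- \frac{23}{4}\right)^{3} + 578 \left(- \frac{23}{4}\right) + 2311 \left(- \frac{23}{4}\right)^{2}} = \frac{1}{2 - - \frac{12167}{16} - \frac{6647}{2} + 2311 \cdot \frac{529}{16}} = \frac{1}{2 + \frac{12167}{16} - \frac{6647}{2} + \frac{1222519}{16}} = \frac{1}{\frac{590771}{8}} = \frac{8}{590771}$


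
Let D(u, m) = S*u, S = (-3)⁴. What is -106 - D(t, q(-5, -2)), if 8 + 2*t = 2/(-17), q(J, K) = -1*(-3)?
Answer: 3787/17 ≈ 222.76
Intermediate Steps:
S = 81
q(J, K) = 3
t = -69/17 (t = -4 + (2/(-17))/2 = -4 + (2*(-1/17))/2 = -4 + (½)*(-2/17) = -4 - 1/17 = -69/17 ≈ -4.0588)
D(u, m) = 81*u
-106 - D(t, q(-5, -2)) = -106 - 81*(-69)/17 = -106 - 1*(-5589/17) = -106 + 5589/17 = 3787/17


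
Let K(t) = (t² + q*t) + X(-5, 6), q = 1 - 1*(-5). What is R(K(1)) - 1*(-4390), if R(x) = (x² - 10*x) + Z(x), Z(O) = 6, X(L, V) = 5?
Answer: 4420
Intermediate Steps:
q = 6 (q = 1 + 5 = 6)
K(t) = 5 + t² + 6*t (K(t) = (t² + 6*t) + 5 = 5 + t² + 6*t)
R(x) = 6 + x² - 10*x (R(x) = (x² - 10*x) + 6 = 6 + x² - 10*x)
R(K(1)) - 1*(-4390) = (6 + (5 + 1² + 6*1)² - 10*(5 + 1² + 6*1)) - 1*(-4390) = (6 + (5 + 1 + 6)² - 10*(5 + 1 + 6)) + 4390 = (6 + 12² - 10*12) + 4390 = (6 + 144 - 120) + 4390 = 30 + 4390 = 4420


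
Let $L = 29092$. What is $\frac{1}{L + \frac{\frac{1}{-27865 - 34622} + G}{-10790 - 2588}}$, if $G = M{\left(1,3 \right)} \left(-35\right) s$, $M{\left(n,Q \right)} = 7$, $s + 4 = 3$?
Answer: $\frac{417975543}{12159736842299} \approx 3.4374 \cdot 10^{-5}$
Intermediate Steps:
$s = -1$ ($s = -4 + 3 = -1$)
$G = 245$ ($G = 7 \left(-35\right) \left(-1\right) = \left(-245\right) \left(-1\right) = 245$)
$\frac{1}{L + \frac{\frac{1}{-27865 - 34622} + G}{-10790 - 2588}} = \frac{1}{29092 + \frac{\frac{1}{-27865 - 34622} + 245}{-10790 - 2588}} = \frac{1}{29092 + \frac{\frac{1}{-62487} + 245}{-13378}} = \frac{1}{29092 + \left(- \frac{1}{62487} + 245\right) \left(- \frac{1}{13378}\right)} = \frac{1}{29092 + \frac{15309314}{62487} \left(- \frac{1}{13378}\right)} = \frac{1}{29092 - \frac{7654657}{417975543}} = \frac{1}{\frac{12159736842299}{417975543}} = \frac{417975543}{12159736842299}$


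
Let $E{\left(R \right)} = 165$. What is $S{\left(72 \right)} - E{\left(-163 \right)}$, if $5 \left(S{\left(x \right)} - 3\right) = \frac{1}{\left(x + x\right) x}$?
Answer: $- \frac{8398079}{51840} \approx -162.0$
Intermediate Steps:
$S{\left(x \right)} = 3 + \frac{1}{10 x^{2}}$ ($S{\left(x \right)} = 3 + \frac{\frac{1}{x + x} \frac{1}{x}}{5} = 3 + \frac{\frac{1}{2 x} \frac{1}{x}}{5} = 3 + \frac{\frac{1}{2} \frac{1}{x^{2}}}{5} = 3 + \frac{1}{10 x^{2}}$)
$S{\left(72 \right)} - E{\left(-163 \right)} = \left(3 + \frac{1}{10 \cdot 5184}\right) - 165 = \left(3 + \frac{1}{10} \cdot \frac{1}{5184}\right) - 165 = \left(3 + \frac{1}{51840}\right) - 165 = \frac{155521}{51840} - 165 = - \frac{8398079}{51840}$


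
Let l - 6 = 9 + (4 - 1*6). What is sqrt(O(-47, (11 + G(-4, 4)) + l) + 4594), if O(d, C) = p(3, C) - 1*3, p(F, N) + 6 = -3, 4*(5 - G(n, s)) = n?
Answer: sqrt(4582) ≈ 67.690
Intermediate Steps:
G(n, s) = 5 - n/4
p(F, N) = -9 (p(F, N) = -6 - 3 = -9)
l = 13 (l = 6 + (9 + (4 - 1*6)) = 6 + (9 + (4 - 6)) = 6 + (9 - 2) = 6 + 7 = 13)
O(d, C) = -12 (O(d, C) = -9 - 1*3 = -9 - 3 = -12)
sqrt(O(-47, (11 + G(-4, 4)) + l) + 4594) = sqrt(-12 + 4594) = sqrt(4582)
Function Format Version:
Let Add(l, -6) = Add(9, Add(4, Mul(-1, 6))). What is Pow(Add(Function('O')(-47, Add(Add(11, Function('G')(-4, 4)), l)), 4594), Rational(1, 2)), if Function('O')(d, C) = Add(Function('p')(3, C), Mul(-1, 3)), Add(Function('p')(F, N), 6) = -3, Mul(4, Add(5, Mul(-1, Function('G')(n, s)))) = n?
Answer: Pow(4582, Rational(1, 2)) ≈ 67.690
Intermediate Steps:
Function('G')(n, s) = Add(5, Mul(Rational(-1, 4), n))
Function('p')(F, N) = -9 (Function('p')(F, N) = Add(-6, -3) = -9)
l = 13 (l = Add(6, Add(9, Add(4, Mul(-1, 6)))) = Add(6, Add(9, Add(4, -6))) = Add(6, Add(9, -2)) = Add(6, 7) = 13)
Function('O')(d, C) = -12 (Function('O')(d, C) = Add(-9, Mul(-1, 3)) = Add(-9, -3) = -12)
Pow(Add(Function('O')(-47, Add(Add(11, Function('G')(-4, 4)), l)), 4594), Rational(1, 2)) = Pow(Add(-12, 4594), Rational(1, 2)) = Pow(4582, Rational(1, 2))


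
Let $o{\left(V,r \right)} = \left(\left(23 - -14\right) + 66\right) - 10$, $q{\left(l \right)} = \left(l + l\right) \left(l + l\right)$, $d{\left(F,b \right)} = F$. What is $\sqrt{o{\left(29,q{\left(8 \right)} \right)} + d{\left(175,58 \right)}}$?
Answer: $2 \sqrt{67} \approx 16.371$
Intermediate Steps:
$q{\left(l \right)} = 4 l^{2}$ ($q{\left(l \right)} = 2 l 2 l = 4 l^{2}$)
$o{\left(V,r \right)} = 93$ ($o{\left(V,r \right)} = \left(\left(23 + 14\right) + 66\right) - 10 = \left(37 + 66\right) - 10 = 103 - 10 = 93$)
$\sqrt{o{\left(29,q{\left(8 \right)} \right)} + d{\left(175,58 \right)}} = \sqrt{93 + 175} = \sqrt{268} = 2 \sqrt{67}$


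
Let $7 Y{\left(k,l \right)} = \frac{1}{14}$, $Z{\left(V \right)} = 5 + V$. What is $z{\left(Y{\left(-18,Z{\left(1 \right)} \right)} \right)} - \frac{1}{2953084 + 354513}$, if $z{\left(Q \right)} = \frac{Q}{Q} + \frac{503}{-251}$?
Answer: $- \frac{833514695}{830206847} \approx -1.004$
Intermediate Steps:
$Y{\left(k,l \right)} = \frac{1}{98}$ ($Y{\left(k,l \right)} = \frac{1}{7 \cdot 14} = \frac{1}{7} \cdot \frac{1}{14} = \frac{1}{98}$)
$z{\left(Q \right)} = - \frac{252}{251}$ ($z{\left(Q \right)} = 1 + 503 \left(- \frac{1}{251}\right) = 1 - \frac{503}{251} = - \frac{252}{251}$)
$z{\left(Y{\left(-18,Z{\left(1 \right)} \right)} \right)} - \frac{1}{2953084 + 354513} = - \frac{252}{251} - \frac{1}{2953084 + 354513} = - \frac{252}{251} - \frac{1}{3307597} = - \frac{833514695}{830206847}$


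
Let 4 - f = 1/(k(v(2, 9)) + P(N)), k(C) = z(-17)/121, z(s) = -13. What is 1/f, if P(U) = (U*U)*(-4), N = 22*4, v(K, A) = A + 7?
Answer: 3748109/14992557 ≈ 0.25000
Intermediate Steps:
v(K, A) = 7 + A
N = 88
k(C) = -13/121
P(U) = -4*U² (P(U) = U²*(-4) = -4*U²)
f = 14992557/3748109 (f = 4 - 1/(-13/121 - 4*88²) = 4 - 1/(-13/121 - 4*7744) = 4 - 1/(-13/121 - 30976) = 4 - 1/(-3748109/121) = 4 - 1*(-121/3748109) = 4 + 121/3748109 = 14992557/3748109 ≈ 4.0000)
1/f = 1/(14992557/3748109) = 3748109/14992557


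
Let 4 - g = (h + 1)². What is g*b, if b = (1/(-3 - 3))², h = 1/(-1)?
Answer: ⅑ ≈ 0.11111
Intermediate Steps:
h = -1
g = 4 (g = 4 - (-1 + 1)² = 4 - 1*0² = 4 - 1*0 = 4 + 0 = 4)
b = 1/36 (b = (1/(-6))² = (-⅙)² = 1/36 ≈ 0.027778)
g*b = 4*(1/36) = ⅑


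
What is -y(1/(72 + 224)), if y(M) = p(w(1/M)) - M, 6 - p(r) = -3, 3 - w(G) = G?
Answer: -2663/296 ≈ -8.9966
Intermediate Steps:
w(G) = 3 - G
p(r) = 9 (p(r) = 6 - 1*(-3) = 6 + 3 = 9)
y(M) = 9 - M
-y(1/(72 + 224)) = -(9 - 1/(72 + 224)) = -(9 - 1/296) = -1*2663/296 = -2663/296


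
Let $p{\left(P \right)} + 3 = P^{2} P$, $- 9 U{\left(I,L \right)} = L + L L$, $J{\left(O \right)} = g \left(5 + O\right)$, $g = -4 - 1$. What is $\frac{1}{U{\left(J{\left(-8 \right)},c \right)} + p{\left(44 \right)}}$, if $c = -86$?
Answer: $\frac{9}{759319} \approx 1.1853 \cdot 10^{-5}$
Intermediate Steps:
$g = -5$
$J{\left(O \right)} = -25 - 5 O$ ($J{\left(O \right)} = - 5 \left(5 + O\right) = -25 - 5 O$)
$U{\left(I,L \right)} = - \frac{L}{9} - \frac{L^{2}}{9}$ ($U{\left(I,L \right)} = - \frac{L + L L}{9} = - \frac{L + L^{2}}{9} = - \frac{L}{9} - \frac{L^{2}}{9}$)
$p{\left(P \right)} = -3 + P^{3}$ ($p{\left(P \right)} = -3 + P^{2} P = -3 + P^{3}$)
$\frac{1}{U{\left(J{\left(-8 \right)},c \right)} + p{\left(44 \right)}} = \frac{1}{\left(- \frac{1}{9}\right) \left(-86\right) \left(1 - 86\right) - \left(3 - 44^{3}\right)} = \frac{1}{\left(- \frac{1}{9}\right) \left(-86\right) \left(-85\right) + \left(-3 + 85184\right)} = \frac{1}{- \frac{7310}{9} + 85181} = \frac{1}{\frac{759319}{9}} = \frac{9}{759319}$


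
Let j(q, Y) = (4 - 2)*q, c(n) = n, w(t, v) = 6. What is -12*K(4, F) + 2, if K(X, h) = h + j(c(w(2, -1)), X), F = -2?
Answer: -118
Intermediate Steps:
j(q, Y) = 2*q
K(X, h) = 12 + h (K(X, h) = h + 2*6 = h + 12 = 12 + h)
-12*K(4, F) + 2 = -12*(12 - 2) + 2 = -12*10 + 2 = -120 + 2 = -118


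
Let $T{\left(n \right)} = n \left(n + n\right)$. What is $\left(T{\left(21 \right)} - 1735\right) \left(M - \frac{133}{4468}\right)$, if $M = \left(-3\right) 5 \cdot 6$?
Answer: $\frac{343121809}{4468} \approx 76795.0$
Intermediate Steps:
$T{\left(n \right)} = 2 n^{2}$ ($T{\left(n \right)} = n 2 n = 2 n^{2}$)
$M = -90$ ($M = \left(-15\right) 6 = -90$)
$\left(T{\left(21 \right)} - 1735\right) \left(M - \frac{133}{4468}\right) = \left(2 \cdot 21^{2} - 1735\right) \left(-90 - \frac{133}{4468}\right) = \left(2 \cdot 441 - 1735\right) \left(-90 - \frac{133}{4468}\right) = \left(882 - 1735\right) \left(-90 - \frac{133}{4468}\right) = \left(-853\right) \left(- \frac{402253}{4468}\right) = \frac{343121809}{4468}$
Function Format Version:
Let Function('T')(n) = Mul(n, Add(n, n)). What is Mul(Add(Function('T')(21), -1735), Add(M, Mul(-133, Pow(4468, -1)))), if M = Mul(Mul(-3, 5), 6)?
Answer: Rational(343121809, 4468) ≈ 76795.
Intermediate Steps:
Function('T')(n) = Mul(2, Pow(n, 2)) (Function('T')(n) = Mul(n, Mul(2, n)) = Mul(2, Pow(n, 2)))
M = -90 (M = Mul(-15, 6) = -90)
Mul(Add(Function('T')(21), -1735), Add(M, Mul(-133, Pow(4468, -1)))) = Mul(Add(Mul(2, Pow(21, 2)), -1735), Add(-90, Mul(-133, Pow(4468, -1)))) = Mul(Add(Mul(2, 441), -1735), Add(-90, Mul(-133, Rational(1, 4468)))) = Mul(Add(882, -1735), Add(-90, Rational(-133, 4468))) = Mul(-853, Rational(-402253, 4468)) = Rational(343121809, 4468)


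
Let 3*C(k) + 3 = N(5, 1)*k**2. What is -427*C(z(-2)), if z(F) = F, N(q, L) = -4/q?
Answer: 13237/15 ≈ 882.47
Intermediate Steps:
C(k) = -1 - 4*k**2/15 (C(k) = -1 + ((-4/5)*k**2)/3 = -1 + ((-4*1/5)*k**2)/3 = -1 + (-4*k**2/5)/3 = -1 - 4*k**2/15)
-427*C(z(-2)) = -427*(-1 - 4/15*(-2)**2) = -427*(-1 - 4/15*4) = -427*(-1 - 16/15) = -427*(-31/15) = 13237/15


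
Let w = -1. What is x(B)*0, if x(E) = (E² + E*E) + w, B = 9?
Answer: 0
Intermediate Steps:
x(E) = -1 + 2*E² (x(E) = (E² + E*E) - 1 = (E² + E²) - 1 = 2*E² - 1 = -1 + 2*E²)
x(B)*0 = (-1 + 2*9²)*0 = (-1 + 2*81)*0 = (-1 + 162)*0 = 161*0 = 0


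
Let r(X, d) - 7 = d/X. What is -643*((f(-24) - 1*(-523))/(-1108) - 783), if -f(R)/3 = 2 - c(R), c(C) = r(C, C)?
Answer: 558191515/1108 ≈ 5.0378e+5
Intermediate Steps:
r(X, d) = 7 + d/X
c(C) = 8 (c(C) = 7 + C/C = 7 + 1 = 8)
f(R) = 18 (f(R) = -3*(2 - 1*8) = -3*(2 - 8) = -3*(-6) = 18)
-643*((f(-24) - 1*(-523))/(-1108) - 783) = -643*((18 - 1*(-523))/(-1108) - 783) = -643*((18 + 523)*(-1/1108) - 783) = -643*(541*(-1/1108) - 783) = -643*(-541/1108 - 783) = -643*(-868105/1108) = 558191515/1108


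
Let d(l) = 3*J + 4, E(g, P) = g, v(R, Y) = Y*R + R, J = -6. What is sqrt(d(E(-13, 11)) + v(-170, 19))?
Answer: I*sqrt(3414) ≈ 58.429*I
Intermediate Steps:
v(R, Y) = R + R*Y (v(R, Y) = R*Y + R = R + R*Y)
d(l) = -14 (d(l) = 3*(-6) + 4 = -18 + 4 = -14)
sqrt(d(E(-13, 11)) + v(-170, 19)) = sqrt(-14 - 170*(1 + 19)) = sqrt(-14 - 170*20) = sqrt(-14 - 3400) = sqrt(-3414) = I*sqrt(3414)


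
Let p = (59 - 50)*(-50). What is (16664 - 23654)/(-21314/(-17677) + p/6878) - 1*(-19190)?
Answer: 905349479020/69321521 ≈ 13060.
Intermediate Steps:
p = -450 (p = 9*(-50) = -450)
(16664 - 23654)/(-21314/(-17677) + p/6878) - 1*(-19190) = (16664 - 23654)/(-21314/(-17677) - 450/6878) - 1*(-19190) = -6990/(-21314*(-1/17677) - 450*1/6878) + 19190 = -6990/(21314/17677 - 225/3439) + 19190 = -6990/69321521/60791203 + 19190 = -6990*60791203/69321521 + 19190 = -424930508970/69321521 + 19190 = 905349479020/69321521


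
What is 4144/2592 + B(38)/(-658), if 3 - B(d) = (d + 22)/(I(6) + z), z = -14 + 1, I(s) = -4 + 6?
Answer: 464894/293139 ≈ 1.5859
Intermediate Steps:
I(s) = 2
z = -13
B(d) = 5 + d/11 (B(d) = 3 - (d + 22)/(2 - 13) = 3 - (22 + d)/(-11) = 3 - (22 + d)*(-1)/11 = 3 - (-2 - d/11) = 3 + (2 + d/11) = 5 + d/11)
4144/2592 + B(38)/(-658) = 4144/2592 + (5 + (1/11)*38)/(-658) = 4144*(1/2592) + (5 + 38/11)*(-1/658) = 259/162 + (93/11)*(-1/658) = 259/162 - 93/7238 = 464894/293139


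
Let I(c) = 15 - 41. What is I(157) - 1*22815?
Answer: -22841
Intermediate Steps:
I(c) = -26
I(157) - 1*22815 = -26 - 1*22815 = -26 - 22815 = -22841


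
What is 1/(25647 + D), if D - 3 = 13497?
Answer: 1/39147 ≈ 2.5545e-5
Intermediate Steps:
D = 13500 (D = 3 + 13497 = 13500)
1/(25647 + D) = 1/(25647 + 13500) = 1/39147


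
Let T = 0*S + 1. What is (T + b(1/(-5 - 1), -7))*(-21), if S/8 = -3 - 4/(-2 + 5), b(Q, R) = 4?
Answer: -105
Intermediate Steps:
S = -104/3 (S = 8*(-3 - 4/(-2 + 5)) = 8*(-3 - 4/3) = 8*(-13/3) = -104/3 ≈ -34.667)
T = 1 (T = 0*(-104/3) + 1 = 0 + 1 = 1)
(T + b(1/(-5 - 1), -7))*(-21) = (1 + 4)*(-21) = 5*(-21) = -105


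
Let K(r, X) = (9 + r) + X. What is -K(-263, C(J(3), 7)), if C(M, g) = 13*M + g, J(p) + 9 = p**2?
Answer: 247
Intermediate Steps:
J(p) = -9 + p**2
C(M, g) = g + 13*M
K(r, X) = 9 + X + r
-K(-263, C(J(3), 7)) = -(9 + (7 + 13*(-9 + 3**2)) - 263) = -(9 + (7 + 13*(-9 + 9)) - 263) = -(9 + (7 + 13*0) - 263) = -(9 + (7 + 0) - 263) = -(9 + 7 - 263) = -1*(-247) = 247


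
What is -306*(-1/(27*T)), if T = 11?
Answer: 34/33 ≈ 1.0303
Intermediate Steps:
-306*(-1/(27*T)) = -306/((11*(-9))*3) = -306/((-99*3)) = -306/(-297) = -306*(-1/297) = 34/33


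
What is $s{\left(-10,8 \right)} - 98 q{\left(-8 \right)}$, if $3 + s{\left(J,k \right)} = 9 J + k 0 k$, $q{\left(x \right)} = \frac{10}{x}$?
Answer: $\frac{59}{2} \approx 29.5$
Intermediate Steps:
$s{\left(J,k \right)} = -3 + 9 J$ ($s{\left(J,k \right)} = -3 + \left(9 J + k 0 k\right) = -3 + \left(9 J + 0 k\right) = -3 + \left(9 J + 0\right) = -3 + 9 J$)
$s{\left(-10,8 \right)} - 98 q{\left(-8 \right)} = \left(-3 + 9 \left(-10\right)\right) - 98 \frac{10}{-8} = \left(-3 - 90\right) - 98 \cdot 10 \left(- \frac{1}{8}\right) = -93 - - \frac{245}{2} = -93 + \frac{245}{2} = \frac{59}{2}$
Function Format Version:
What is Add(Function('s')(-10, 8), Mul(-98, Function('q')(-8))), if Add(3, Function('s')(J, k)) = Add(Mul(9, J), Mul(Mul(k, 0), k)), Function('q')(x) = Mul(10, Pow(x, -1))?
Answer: Rational(59, 2) ≈ 29.500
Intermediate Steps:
Function('s')(J, k) = Add(-3, Mul(9, J)) (Function('s')(J, k) = Add(-3, Add(Mul(9, J), Mul(Mul(k, 0), k))) = Add(-3, Add(Mul(9, J), Mul(0, k))) = Add(-3, Add(Mul(9, J), 0)) = Add(-3, Mul(9, J)))
Add(Function('s')(-10, 8), Mul(-98, Function('q')(-8))) = Add(Add(-3, Mul(9, -10)), Mul(-98, Mul(10, Pow(-8, -1)))) = Add(Add(-3, -90), Mul(-98, Mul(10, Rational(-1, 8)))) = Add(-93, Mul(-98, Rational(-5, 4))) = Add(-93, Rational(245, 2)) = Rational(59, 2)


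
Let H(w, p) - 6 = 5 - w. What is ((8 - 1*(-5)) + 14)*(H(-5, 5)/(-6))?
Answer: -72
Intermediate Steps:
H(w, p) = 11 - w (H(w, p) = 6 + (5 - w) = 11 - w)
((8 - 1*(-5)) + 14)*(H(-5, 5)/(-6)) = ((8 - 1*(-5)) + 14)*((11 - 1*(-5))/(-6)) = ((8 + 5) + 14)*((11 + 5)*(-⅙)) = (13 + 14)*(16*(-⅙)) = 27*(-8/3) = -72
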